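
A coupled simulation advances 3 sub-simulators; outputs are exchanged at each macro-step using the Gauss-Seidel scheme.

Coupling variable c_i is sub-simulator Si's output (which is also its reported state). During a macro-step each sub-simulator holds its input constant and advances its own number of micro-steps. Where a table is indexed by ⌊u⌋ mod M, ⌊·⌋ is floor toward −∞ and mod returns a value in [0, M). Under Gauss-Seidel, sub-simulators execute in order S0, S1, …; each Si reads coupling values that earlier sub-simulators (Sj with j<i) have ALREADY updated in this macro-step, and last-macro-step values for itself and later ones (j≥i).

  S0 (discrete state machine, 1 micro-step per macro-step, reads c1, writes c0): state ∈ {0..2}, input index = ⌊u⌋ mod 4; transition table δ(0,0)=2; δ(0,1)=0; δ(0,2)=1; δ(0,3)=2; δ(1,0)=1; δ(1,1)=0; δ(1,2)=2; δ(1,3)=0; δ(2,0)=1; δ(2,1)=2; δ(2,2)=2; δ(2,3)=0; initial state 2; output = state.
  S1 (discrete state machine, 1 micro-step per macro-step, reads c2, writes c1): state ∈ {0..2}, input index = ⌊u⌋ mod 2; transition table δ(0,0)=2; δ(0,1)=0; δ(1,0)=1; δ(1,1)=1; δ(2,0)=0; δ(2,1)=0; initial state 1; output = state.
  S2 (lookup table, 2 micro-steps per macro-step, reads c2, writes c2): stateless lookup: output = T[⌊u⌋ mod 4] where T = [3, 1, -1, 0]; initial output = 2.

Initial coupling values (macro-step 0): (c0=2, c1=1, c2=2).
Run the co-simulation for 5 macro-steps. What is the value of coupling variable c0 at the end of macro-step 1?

c0 at macro-step 1 = 2

macro 1: S0 reads c1=1 → after 1×micro: 2; S1 reads c2=2 → after 1×micro: 1; S2 reads c2=2 → after 2×micro: -1 ⇒ (c0=2, c1=1, c2=-1)
macro 2: S0 reads c1=1 → after 1×micro: 2; S1 reads c2=-1 → after 1×micro: 1; S2 reads c2=-1 → after 2×micro: 0 ⇒ (c0=2, c1=1, c2=0)
macro 3: S0 reads c1=1 → after 1×micro: 2; S1 reads c2=0 → after 1×micro: 1; S2 reads c2=0 → after 2×micro: 3 ⇒ (c0=2, c1=1, c2=3)
macro 4: S0 reads c1=1 → after 1×micro: 2; S1 reads c2=3 → after 1×micro: 1; S2 reads c2=3 → after 2×micro: 0 ⇒ (c0=2, c1=1, c2=0)
macro 5: S0 reads c1=1 → after 1×micro: 2; S1 reads c2=0 → after 1×micro: 1; S2 reads c2=0 → after 2×micro: 3 ⇒ (c0=2, c1=1, c2=3)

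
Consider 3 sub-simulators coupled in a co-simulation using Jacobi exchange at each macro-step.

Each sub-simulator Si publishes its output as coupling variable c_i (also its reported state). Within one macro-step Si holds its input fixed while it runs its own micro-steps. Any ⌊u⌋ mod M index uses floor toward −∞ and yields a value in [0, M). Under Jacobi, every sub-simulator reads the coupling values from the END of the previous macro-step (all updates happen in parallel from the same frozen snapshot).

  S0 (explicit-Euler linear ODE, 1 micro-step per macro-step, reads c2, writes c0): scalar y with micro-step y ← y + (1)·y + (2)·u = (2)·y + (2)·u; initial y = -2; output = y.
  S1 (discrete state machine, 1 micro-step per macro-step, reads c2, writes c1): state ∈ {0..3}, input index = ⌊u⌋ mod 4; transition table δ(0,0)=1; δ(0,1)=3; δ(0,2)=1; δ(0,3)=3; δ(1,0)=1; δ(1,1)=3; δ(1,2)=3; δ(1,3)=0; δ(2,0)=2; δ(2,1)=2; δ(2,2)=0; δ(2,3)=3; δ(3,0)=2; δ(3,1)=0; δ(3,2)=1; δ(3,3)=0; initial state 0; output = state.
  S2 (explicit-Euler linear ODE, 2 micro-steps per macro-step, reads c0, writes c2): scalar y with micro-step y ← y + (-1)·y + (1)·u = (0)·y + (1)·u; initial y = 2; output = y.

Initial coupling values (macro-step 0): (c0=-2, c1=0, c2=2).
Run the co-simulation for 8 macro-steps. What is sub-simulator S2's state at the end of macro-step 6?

macro 1: S0 reads c2=2 → after 1×micro: 0; S1 reads c2=2 → after 1×micro: 1; S2 reads c0=-2 → after 2×micro: -2 ⇒ (c0=0, c1=1, c2=-2)
macro 2: S0 reads c2=-2 → after 1×micro: -4; S1 reads c2=-2 → after 1×micro: 3; S2 reads c0=0 → after 2×micro: 0 ⇒ (c0=-4, c1=3, c2=0)
macro 3: S0 reads c2=0 → after 1×micro: -8; S1 reads c2=0 → after 1×micro: 2; S2 reads c0=-4 → after 2×micro: -4 ⇒ (c0=-8, c1=2, c2=-4)
macro 4: S0 reads c2=-4 → after 1×micro: -24; S1 reads c2=-4 → after 1×micro: 2; S2 reads c0=-8 → after 2×micro: -8 ⇒ (c0=-24, c1=2, c2=-8)
macro 5: S0 reads c2=-8 → after 1×micro: -64; S1 reads c2=-8 → after 1×micro: 2; S2 reads c0=-24 → after 2×micro: -24 ⇒ (c0=-64, c1=2, c2=-24)
macro 6: S0 reads c2=-24 → after 1×micro: -176; S1 reads c2=-24 → after 1×micro: 2; S2 reads c0=-64 → after 2×micro: -64 ⇒ (c0=-176, c1=2, c2=-64)
macro 7: S0 reads c2=-64 → after 1×micro: -480; S1 reads c2=-64 → after 1×micro: 2; S2 reads c0=-176 → after 2×micro: -176 ⇒ (c0=-480, c1=2, c2=-176)
macro 8: S0 reads c2=-176 → after 1×micro: -1312; S1 reads c2=-176 → after 1×micro: 2; S2 reads c0=-480 → after 2×micro: -480 ⇒ (c0=-1312, c1=2, c2=-480)

S2 state at macro-step 6 = -64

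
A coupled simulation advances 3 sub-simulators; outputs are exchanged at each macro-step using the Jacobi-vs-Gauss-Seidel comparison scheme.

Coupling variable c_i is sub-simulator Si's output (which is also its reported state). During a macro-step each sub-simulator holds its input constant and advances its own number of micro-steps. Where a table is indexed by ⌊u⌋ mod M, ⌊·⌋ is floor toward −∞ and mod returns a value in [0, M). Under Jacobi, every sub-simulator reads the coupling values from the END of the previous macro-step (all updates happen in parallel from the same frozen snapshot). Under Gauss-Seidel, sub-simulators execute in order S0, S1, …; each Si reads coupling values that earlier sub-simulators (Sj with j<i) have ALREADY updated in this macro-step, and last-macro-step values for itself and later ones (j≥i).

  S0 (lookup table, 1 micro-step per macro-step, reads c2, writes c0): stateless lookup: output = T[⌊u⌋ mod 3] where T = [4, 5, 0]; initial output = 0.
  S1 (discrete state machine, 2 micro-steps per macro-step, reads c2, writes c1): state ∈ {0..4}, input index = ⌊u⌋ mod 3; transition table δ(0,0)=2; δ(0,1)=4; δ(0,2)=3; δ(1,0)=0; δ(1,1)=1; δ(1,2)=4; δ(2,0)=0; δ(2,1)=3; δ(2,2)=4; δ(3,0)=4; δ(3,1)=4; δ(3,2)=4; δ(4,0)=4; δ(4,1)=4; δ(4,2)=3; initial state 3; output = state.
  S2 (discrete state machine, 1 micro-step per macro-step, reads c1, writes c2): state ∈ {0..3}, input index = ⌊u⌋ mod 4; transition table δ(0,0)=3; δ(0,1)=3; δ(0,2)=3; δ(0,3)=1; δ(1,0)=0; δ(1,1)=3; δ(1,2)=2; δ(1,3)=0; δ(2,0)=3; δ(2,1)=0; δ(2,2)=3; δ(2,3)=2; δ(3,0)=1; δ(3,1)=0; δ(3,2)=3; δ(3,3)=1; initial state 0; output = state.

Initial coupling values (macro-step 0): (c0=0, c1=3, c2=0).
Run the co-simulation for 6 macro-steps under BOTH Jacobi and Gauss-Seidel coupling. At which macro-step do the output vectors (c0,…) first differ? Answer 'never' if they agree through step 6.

first divergence at macro-step: 1

[Jacobi] macro 1: S0 reads c2=0 → after 1×micro: 4; S1 reads c2=0 → after 2×micro: 4; S2 reads c1=3 → after 1×micro: 1 ⇒ (c0=4, c1=4, c2=1)
[Jacobi] macro 2: S0 reads c2=1 → after 1×micro: 5; S1 reads c2=1 → after 2×micro: 4; S2 reads c1=4 → after 1×micro: 0 ⇒ (c0=5, c1=4, c2=0)
[Jacobi] macro 3: S0 reads c2=0 → after 1×micro: 4; S1 reads c2=0 → after 2×micro: 4; S2 reads c1=4 → after 1×micro: 3 ⇒ (c0=4, c1=4, c2=3)
[Jacobi] macro 4: S0 reads c2=3 → after 1×micro: 4; S1 reads c2=3 → after 2×micro: 4; S2 reads c1=4 → after 1×micro: 1 ⇒ (c0=4, c1=4, c2=1)
[Jacobi] macro 5: S0 reads c2=1 → after 1×micro: 5; S1 reads c2=1 → after 2×micro: 4; S2 reads c1=4 → after 1×micro: 0 ⇒ (c0=5, c1=4, c2=0)
[Jacobi] macro 6: S0 reads c2=0 → after 1×micro: 4; S1 reads c2=0 → after 2×micro: 4; S2 reads c1=4 → after 1×micro: 3 ⇒ (c0=4, c1=4, c2=3)
[Gauss-Seidel] macro 1: S0 reads c2=0 → after 1×micro: 4; S1 reads c2=0 → after 2×micro: 4; S2 reads c1=4 → after 1×micro: 3 ⇒ (c0=4, c1=4, c2=3)
[Gauss-Seidel] macro 2: S0 reads c2=3 → after 1×micro: 4; S1 reads c2=3 → after 2×micro: 4; S2 reads c1=4 → after 1×micro: 1 ⇒ (c0=4, c1=4, c2=1)
[Gauss-Seidel] macro 3: S0 reads c2=1 → after 1×micro: 5; S1 reads c2=1 → after 2×micro: 4; S2 reads c1=4 → after 1×micro: 0 ⇒ (c0=5, c1=4, c2=0)
[Gauss-Seidel] macro 4: S0 reads c2=0 → after 1×micro: 4; S1 reads c2=0 → after 2×micro: 4; S2 reads c1=4 → after 1×micro: 3 ⇒ (c0=4, c1=4, c2=3)
[Gauss-Seidel] macro 5: S0 reads c2=3 → after 1×micro: 4; S1 reads c2=3 → after 2×micro: 4; S2 reads c1=4 → after 1×micro: 1 ⇒ (c0=4, c1=4, c2=1)
[Gauss-Seidel] macro 6: S0 reads c2=1 → after 1×micro: 5; S1 reads c2=1 → after 2×micro: 4; S2 reads c1=4 → after 1×micro: 0 ⇒ (c0=5, c1=4, c2=0)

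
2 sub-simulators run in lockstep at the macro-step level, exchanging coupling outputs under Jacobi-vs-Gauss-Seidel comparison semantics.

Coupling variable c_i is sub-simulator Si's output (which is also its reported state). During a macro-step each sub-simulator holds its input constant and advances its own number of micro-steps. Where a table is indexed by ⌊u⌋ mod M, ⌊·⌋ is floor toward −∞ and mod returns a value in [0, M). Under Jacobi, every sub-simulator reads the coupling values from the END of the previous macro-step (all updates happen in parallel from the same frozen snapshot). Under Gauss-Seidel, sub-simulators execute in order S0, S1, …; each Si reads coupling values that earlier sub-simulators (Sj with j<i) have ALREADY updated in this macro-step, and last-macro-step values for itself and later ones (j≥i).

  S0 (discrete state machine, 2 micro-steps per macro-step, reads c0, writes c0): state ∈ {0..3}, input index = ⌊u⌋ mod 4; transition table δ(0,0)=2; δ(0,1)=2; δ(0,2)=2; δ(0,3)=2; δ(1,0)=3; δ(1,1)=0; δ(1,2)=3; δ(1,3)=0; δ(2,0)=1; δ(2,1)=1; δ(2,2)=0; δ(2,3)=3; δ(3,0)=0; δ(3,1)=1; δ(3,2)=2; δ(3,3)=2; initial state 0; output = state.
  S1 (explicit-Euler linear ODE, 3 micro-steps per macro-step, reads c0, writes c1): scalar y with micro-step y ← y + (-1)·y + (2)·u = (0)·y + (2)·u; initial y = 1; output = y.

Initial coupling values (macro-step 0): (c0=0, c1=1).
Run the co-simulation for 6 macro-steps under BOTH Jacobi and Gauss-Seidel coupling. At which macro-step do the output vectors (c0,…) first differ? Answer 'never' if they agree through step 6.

[Jacobi] macro 1: S0 reads c0=0 → after 2×micro: 1; S1 reads c0=0 → after 3×micro: 0 ⇒ (c0=1, c1=0)
[Jacobi] macro 2: S0 reads c0=1 → after 2×micro: 2; S1 reads c0=1 → after 3×micro: 2 ⇒ (c0=2, c1=2)
[Jacobi] macro 3: S0 reads c0=2 → after 2×micro: 2; S1 reads c0=2 → after 3×micro: 4 ⇒ (c0=2, c1=4)
[Jacobi] macro 4: S0 reads c0=2 → after 2×micro: 2; S1 reads c0=2 → after 3×micro: 4 ⇒ (c0=2, c1=4)
[Jacobi] macro 5: S0 reads c0=2 → after 2×micro: 2; S1 reads c0=2 → after 3×micro: 4 ⇒ (c0=2, c1=4)
[Jacobi] macro 6: S0 reads c0=2 → after 2×micro: 2; S1 reads c0=2 → after 3×micro: 4 ⇒ (c0=2, c1=4)
[Gauss-Seidel] macro 1: S0 reads c0=0 → after 2×micro: 1; S1 reads c0=1 → after 3×micro: 2 ⇒ (c0=1, c1=2)
[Gauss-Seidel] macro 2: S0 reads c0=1 → after 2×micro: 2; S1 reads c0=2 → after 3×micro: 4 ⇒ (c0=2, c1=4)
[Gauss-Seidel] macro 3: S0 reads c0=2 → after 2×micro: 2; S1 reads c0=2 → after 3×micro: 4 ⇒ (c0=2, c1=4)
[Gauss-Seidel] macro 4: S0 reads c0=2 → after 2×micro: 2; S1 reads c0=2 → after 3×micro: 4 ⇒ (c0=2, c1=4)
[Gauss-Seidel] macro 5: S0 reads c0=2 → after 2×micro: 2; S1 reads c0=2 → after 3×micro: 4 ⇒ (c0=2, c1=4)
[Gauss-Seidel] macro 6: S0 reads c0=2 → after 2×micro: 2; S1 reads c0=2 → after 3×micro: 4 ⇒ (c0=2, c1=4)

first divergence at macro-step: 1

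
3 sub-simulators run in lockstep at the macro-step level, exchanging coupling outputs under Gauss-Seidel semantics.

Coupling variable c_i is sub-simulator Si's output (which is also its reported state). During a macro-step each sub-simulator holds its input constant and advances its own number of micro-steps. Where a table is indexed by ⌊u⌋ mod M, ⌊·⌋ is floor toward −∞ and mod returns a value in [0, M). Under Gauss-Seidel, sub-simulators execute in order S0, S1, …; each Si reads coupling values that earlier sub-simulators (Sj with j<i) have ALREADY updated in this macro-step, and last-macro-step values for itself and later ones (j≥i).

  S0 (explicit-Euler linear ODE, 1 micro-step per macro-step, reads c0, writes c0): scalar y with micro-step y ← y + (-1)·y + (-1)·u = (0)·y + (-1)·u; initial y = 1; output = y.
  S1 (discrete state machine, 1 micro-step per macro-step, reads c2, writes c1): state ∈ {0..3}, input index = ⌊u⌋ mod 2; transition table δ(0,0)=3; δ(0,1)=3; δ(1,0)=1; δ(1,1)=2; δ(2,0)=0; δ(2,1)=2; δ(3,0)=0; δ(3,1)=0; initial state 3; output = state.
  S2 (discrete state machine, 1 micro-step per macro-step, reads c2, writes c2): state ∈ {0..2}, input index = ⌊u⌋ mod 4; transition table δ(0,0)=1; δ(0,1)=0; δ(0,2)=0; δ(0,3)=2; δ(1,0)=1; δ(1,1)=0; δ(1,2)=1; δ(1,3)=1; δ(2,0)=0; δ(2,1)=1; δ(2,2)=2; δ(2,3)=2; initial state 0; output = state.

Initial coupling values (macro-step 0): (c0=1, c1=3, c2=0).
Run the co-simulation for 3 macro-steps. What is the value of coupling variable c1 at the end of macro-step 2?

macro 1: S0 reads c0=1 → after 1×micro: -1; S1 reads c2=0 → after 1×micro: 0; S2 reads c2=0 → after 1×micro: 1 ⇒ (c0=-1, c1=0, c2=1)
macro 2: S0 reads c0=-1 → after 1×micro: 1; S1 reads c2=1 → after 1×micro: 3; S2 reads c2=1 → after 1×micro: 0 ⇒ (c0=1, c1=3, c2=0)
macro 3: S0 reads c0=1 → after 1×micro: -1; S1 reads c2=0 → after 1×micro: 0; S2 reads c2=0 → after 1×micro: 1 ⇒ (c0=-1, c1=0, c2=1)

c1 at macro-step 2 = 3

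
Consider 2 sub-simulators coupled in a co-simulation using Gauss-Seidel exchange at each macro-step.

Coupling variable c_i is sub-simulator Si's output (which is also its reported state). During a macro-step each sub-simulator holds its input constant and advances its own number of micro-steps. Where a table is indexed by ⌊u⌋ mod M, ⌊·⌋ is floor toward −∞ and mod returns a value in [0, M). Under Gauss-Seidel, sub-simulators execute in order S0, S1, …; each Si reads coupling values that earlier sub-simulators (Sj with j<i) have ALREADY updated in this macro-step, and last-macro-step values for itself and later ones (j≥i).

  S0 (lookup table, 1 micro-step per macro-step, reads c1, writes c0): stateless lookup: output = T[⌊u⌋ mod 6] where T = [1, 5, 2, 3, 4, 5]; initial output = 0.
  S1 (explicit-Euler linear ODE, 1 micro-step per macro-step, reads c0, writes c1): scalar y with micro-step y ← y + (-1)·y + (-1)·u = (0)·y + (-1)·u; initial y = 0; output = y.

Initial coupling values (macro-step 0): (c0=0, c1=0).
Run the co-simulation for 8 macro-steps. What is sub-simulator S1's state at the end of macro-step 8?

S1 state at macro-step 8 = -5

macro 1: S0 reads c1=0 → after 1×micro: 1; S1 reads c0=1 → after 1×micro: -1 ⇒ (c0=1, c1=-1)
macro 2: S0 reads c1=-1 → after 1×micro: 5; S1 reads c0=5 → after 1×micro: -5 ⇒ (c0=5, c1=-5)
macro 3: S0 reads c1=-5 → after 1×micro: 5; S1 reads c0=5 → after 1×micro: -5 ⇒ (c0=5, c1=-5)
macro 4: S0 reads c1=-5 → after 1×micro: 5; S1 reads c0=5 → after 1×micro: -5 ⇒ (c0=5, c1=-5)
macro 5: S0 reads c1=-5 → after 1×micro: 5; S1 reads c0=5 → after 1×micro: -5 ⇒ (c0=5, c1=-5)
macro 6: S0 reads c1=-5 → after 1×micro: 5; S1 reads c0=5 → after 1×micro: -5 ⇒ (c0=5, c1=-5)
macro 7: S0 reads c1=-5 → after 1×micro: 5; S1 reads c0=5 → after 1×micro: -5 ⇒ (c0=5, c1=-5)
macro 8: S0 reads c1=-5 → after 1×micro: 5; S1 reads c0=5 → after 1×micro: -5 ⇒ (c0=5, c1=-5)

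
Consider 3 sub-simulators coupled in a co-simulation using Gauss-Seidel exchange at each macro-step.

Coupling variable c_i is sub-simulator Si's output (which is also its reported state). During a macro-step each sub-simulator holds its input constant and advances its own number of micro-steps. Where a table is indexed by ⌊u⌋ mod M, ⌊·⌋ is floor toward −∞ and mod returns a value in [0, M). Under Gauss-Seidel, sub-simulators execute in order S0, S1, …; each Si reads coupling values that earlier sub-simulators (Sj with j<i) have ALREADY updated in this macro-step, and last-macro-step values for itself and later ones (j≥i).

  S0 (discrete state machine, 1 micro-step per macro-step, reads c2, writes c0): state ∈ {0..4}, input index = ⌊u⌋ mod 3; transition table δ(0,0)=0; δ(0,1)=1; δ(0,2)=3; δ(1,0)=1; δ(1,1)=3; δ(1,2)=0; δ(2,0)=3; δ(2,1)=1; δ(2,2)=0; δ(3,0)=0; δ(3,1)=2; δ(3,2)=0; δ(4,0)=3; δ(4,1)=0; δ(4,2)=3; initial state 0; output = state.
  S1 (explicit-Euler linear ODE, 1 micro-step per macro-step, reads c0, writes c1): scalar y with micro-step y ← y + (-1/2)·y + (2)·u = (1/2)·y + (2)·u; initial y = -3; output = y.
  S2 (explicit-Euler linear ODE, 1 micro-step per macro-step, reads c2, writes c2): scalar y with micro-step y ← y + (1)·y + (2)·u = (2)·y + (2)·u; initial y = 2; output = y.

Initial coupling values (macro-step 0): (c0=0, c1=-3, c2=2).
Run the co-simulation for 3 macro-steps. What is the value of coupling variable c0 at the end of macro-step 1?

c0 at macro-step 1 = 3

macro 1: S0 reads c2=2 → after 1×micro: 3; S1 reads c0=3 → after 1×micro: 9/2; S2 reads c2=2 → after 1×micro: 8 ⇒ (c0=3, c1=9/2, c2=8)
macro 2: S0 reads c2=8 → after 1×micro: 0; S1 reads c0=0 → after 1×micro: 9/4; S2 reads c2=8 → after 1×micro: 32 ⇒ (c0=0, c1=9/4, c2=32)
macro 3: S0 reads c2=32 → after 1×micro: 3; S1 reads c0=3 → after 1×micro: 57/8; S2 reads c2=32 → after 1×micro: 128 ⇒ (c0=3, c1=57/8, c2=128)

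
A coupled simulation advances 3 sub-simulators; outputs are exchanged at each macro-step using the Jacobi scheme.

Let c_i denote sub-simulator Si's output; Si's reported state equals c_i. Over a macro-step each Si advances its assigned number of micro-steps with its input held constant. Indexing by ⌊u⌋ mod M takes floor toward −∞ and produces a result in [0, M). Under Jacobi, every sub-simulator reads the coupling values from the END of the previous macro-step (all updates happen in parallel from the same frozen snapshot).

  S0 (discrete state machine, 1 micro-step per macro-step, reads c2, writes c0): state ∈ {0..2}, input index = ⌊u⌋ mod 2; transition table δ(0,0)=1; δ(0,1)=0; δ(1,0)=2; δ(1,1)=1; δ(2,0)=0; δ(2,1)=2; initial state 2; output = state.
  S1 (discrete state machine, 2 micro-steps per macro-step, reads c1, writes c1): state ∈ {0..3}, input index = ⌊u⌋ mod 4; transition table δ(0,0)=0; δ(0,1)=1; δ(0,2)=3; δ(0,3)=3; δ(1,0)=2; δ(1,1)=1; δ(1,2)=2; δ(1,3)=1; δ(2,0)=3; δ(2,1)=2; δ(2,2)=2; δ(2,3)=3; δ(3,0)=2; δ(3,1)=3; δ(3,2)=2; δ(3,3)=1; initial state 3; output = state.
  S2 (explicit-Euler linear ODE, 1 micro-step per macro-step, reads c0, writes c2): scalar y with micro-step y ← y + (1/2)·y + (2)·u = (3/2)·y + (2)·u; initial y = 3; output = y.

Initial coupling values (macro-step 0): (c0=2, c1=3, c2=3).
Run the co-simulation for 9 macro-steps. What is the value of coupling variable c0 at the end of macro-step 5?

macro 1: S0 reads c2=3 → after 1×micro: 2; S1 reads c1=3 → after 2×micro: 1; S2 reads c0=2 → after 1×micro: 17/2 ⇒ (c0=2, c1=1, c2=17/2)
macro 2: S0 reads c2=17/2 → after 1×micro: 0; S1 reads c1=1 → after 2×micro: 1; S2 reads c0=2 → after 1×micro: 67/4 ⇒ (c0=0, c1=1, c2=67/4)
macro 3: S0 reads c2=67/4 → after 1×micro: 1; S1 reads c1=1 → after 2×micro: 1; S2 reads c0=0 → after 1×micro: 201/8 ⇒ (c0=1, c1=1, c2=201/8)
macro 4: S0 reads c2=201/8 → after 1×micro: 1; S1 reads c1=1 → after 2×micro: 1; S2 reads c0=1 → after 1×micro: 635/16 ⇒ (c0=1, c1=1, c2=635/16)
macro 5: S0 reads c2=635/16 → after 1×micro: 1; S1 reads c1=1 → after 2×micro: 1; S2 reads c0=1 → after 1×micro: 1969/32 ⇒ (c0=1, c1=1, c2=1969/32)
macro 6: S0 reads c2=1969/32 → after 1×micro: 1; S1 reads c1=1 → after 2×micro: 1; S2 reads c0=1 → after 1×micro: 6035/64 ⇒ (c0=1, c1=1, c2=6035/64)
macro 7: S0 reads c2=6035/64 → after 1×micro: 2; S1 reads c1=1 → after 2×micro: 1; S2 reads c0=1 → after 1×micro: 18361/128 ⇒ (c0=2, c1=1, c2=18361/128)
macro 8: S0 reads c2=18361/128 → after 1×micro: 2; S1 reads c1=1 → after 2×micro: 1; S2 reads c0=2 → after 1×micro: 56107/256 ⇒ (c0=2, c1=1, c2=56107/256)
macro 9: S0 reads c2=56107/256 → after 1×micro: 2; S1 reads c1=1 → after 2×micro: 1; S2 reads c0=2 → after 1×micro: 170369/512 ⇒ (c0=2, c1=1, c2=170369/512)

c0 at macro-step 5 = 1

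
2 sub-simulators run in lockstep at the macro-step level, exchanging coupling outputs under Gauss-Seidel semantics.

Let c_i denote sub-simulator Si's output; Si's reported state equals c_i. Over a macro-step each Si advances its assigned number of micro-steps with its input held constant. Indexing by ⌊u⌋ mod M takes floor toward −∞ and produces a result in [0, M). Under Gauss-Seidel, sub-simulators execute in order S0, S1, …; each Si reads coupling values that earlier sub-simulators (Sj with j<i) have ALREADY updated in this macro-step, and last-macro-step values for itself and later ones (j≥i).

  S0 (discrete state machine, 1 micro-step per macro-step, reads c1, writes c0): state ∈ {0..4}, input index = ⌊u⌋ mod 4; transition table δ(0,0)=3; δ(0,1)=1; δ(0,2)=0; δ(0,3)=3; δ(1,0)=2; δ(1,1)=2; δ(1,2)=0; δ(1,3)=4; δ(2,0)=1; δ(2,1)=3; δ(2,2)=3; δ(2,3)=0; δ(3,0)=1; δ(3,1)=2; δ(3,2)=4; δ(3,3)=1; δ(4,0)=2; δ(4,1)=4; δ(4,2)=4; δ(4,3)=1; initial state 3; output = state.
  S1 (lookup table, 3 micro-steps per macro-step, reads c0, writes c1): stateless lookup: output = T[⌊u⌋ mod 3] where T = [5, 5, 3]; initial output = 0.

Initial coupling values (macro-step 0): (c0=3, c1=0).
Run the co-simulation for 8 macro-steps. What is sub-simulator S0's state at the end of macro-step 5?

macro 1: S0 reads c1=0 → after 1×micro: 1; S1 reads c0=1 → after 3×micro: 5 ⇒ (c0=1, c1=5)
macro 2: S0 reads c1=5 → after 1×micro: 2; S1 reads c0=2 → after 3×micro: 3 ⇒ (c0=2, c1=3)
macro 3: S0 reads c1=3 → after 1×micro: 0; S1 reads c0=0 → after 3×micro: 5 ⇒ (c0=0, c1=5)
macro 4: S0 reads c1=5 → after 1×micro: 1; S1 reads c0=1 → after 3×micro: 5 ⇒ (c0=1, c1=5)
macro 5: S0 reads c1=5 → after 1×micro: 2; S1 reads c0=2 → after 3×micro: 3 ⇒ (c0=2, c1=3)
macro 6: S0 reads c1=3 → after 1×micro: 0; S1 reads c0=0 → after 3×micro: 5 ⇒ (c0=0, c1=5)
macro 7: S0 reads c1=5 → after 1×micro: 1; S1 reads c0=1 → after 3×micro: 5 ⇒ (c0=1, c1=5)
macro 8: S0 reads c1=5 → after 1×micro: 2; S1 reads c0=2 → after 3×micro: 3 ⇒ (c0=2, c1=3)

S0 state at macro-step 5 = 2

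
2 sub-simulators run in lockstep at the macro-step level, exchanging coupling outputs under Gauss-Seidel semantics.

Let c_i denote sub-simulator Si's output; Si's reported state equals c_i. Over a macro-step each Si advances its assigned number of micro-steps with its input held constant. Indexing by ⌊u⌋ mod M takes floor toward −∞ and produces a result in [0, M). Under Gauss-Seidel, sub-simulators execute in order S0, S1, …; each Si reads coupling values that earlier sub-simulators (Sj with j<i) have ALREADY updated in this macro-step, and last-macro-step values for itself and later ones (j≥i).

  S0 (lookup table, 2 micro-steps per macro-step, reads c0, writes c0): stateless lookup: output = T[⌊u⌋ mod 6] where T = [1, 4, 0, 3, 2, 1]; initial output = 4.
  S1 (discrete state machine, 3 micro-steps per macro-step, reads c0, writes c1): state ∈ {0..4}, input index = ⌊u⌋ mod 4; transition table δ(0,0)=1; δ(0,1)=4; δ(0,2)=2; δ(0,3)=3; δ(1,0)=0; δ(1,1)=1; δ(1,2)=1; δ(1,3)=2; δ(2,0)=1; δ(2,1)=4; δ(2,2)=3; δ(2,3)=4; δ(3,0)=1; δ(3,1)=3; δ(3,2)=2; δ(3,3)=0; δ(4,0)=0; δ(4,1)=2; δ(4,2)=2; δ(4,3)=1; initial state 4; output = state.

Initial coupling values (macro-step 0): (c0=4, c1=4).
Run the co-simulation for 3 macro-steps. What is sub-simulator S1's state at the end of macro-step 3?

macro 1: S0 reads c0=4 → after 2×micro: 2; S1 reads c0=2 → after 3×micro: 2 ⇒ (c0=2, c1=2)
macro 2: S0 reads c0=2 → after 2×micro: 0; S1 reads c0=0 → after 3×micro: 1 ⇒ (c0=0, c1=1)
macro 3: S0 reads c0=0 → after 2×micro: 1; S1 reads c0=1 → after 3×micro: 1 ⇒ (c0=1, c1=1)

S1 state at macro-step 3 = 1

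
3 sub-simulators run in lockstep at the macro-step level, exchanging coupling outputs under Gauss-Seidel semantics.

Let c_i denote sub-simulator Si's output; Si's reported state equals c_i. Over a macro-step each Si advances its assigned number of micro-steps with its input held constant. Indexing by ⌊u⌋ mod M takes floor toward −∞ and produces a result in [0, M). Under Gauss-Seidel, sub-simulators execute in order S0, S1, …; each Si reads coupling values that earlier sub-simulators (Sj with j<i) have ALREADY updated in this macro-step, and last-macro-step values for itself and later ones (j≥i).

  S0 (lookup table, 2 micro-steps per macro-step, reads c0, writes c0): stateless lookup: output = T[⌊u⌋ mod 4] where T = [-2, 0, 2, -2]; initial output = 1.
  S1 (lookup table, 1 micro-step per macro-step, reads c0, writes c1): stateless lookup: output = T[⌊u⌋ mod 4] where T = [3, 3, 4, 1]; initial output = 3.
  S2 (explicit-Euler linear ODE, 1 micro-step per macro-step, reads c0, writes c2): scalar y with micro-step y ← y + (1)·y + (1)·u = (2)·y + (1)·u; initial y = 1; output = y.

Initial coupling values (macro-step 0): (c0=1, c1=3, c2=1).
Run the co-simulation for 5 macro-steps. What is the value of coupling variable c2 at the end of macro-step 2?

macro 1: S0 reads c0=1 → after 2×micro: 0; S1 reads c0=0 → after 1×micro: 3; S2 reads c0=0 → after 1×micro: 2 ⇒ (c0=0, c1=3, c2=2)
macro 2: S0 reads c0=0 → after 2×micro: -2; S1 reads c0=-2 → after 1×micro: 4; S2 reads c0=-2 → after 1×micro: 2 ⇒ (c0=-2, c1=4, c2=2)
macro 3: S0 reads c0=-2 → after 2×micro: 2; S1 reads c0=2 → after 1×micro: 4; S2 reads c0=2 → after 1×micro: 6 ⇒ (c0=2, c1=4, c2=6)
macro 4: S0 reads c0=2 → after 2×micro: 2; S1 reads c0=2 → after 1×micro: 4; S2 reads c0=2 → after 1×micro: 14 ⇒ (c0=2, c1=4, c2=14)
macro 5: S0 reads c0=2 → after 2×micro: 2; S1 reads c0=2 → after 1×micro: 4; S2 reads c0=2 → after 1×micro: 30 ⇒ (c0=2, c1=4, c2=30)

c2 at macro-step 2 = 2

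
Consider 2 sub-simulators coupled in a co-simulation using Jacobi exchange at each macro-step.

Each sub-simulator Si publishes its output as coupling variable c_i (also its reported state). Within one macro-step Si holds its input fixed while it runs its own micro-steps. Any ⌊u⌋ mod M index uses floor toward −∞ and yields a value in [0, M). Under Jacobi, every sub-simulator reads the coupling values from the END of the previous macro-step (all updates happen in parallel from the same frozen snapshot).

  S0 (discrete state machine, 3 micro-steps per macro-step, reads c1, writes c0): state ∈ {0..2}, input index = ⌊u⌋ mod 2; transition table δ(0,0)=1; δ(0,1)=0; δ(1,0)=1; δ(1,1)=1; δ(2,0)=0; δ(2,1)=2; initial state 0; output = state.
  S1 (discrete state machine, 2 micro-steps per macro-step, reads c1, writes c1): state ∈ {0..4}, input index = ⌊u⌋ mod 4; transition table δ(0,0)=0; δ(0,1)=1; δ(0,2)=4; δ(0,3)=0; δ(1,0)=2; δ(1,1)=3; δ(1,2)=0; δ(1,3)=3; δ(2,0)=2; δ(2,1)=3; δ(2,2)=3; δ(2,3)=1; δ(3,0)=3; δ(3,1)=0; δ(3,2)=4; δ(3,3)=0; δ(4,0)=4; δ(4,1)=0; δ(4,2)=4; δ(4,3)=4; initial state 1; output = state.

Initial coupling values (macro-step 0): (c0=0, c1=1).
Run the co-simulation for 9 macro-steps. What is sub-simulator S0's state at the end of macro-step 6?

S0 state at macro-step 6 = 1

macro 1: S0 reads c1=1 → after 3×micro: 0; S1 reads c1=1 → after 2×micro: 0 ⇒ (c0=0, c1=0)
macro 2: S0 reads c1=0 → after 3×micro: 1; S1 reads c1=0 → after 2×micro: 0 ⇒ (c0=1, c1=0)
macro 3: S0 reads c1=0 → after 3×micro: 1; S1 reads c1=0 → after 2×micro: 0 ⇒ (c0=1, c1=0)
macro 4: S0 reads c1=0 → after 3×micro: 1; S1 reads c1=0 → after 2×micro: 0 ⇒ (c0=1, c1=0)
macro 5: S0 reads c1=0 → after 3×micro: 1; S1 reads c1=0 → after 2×micro: 0 ⇒ (c0=1, c1=0)
macro 6: S0 reads c1=0 → after 3×micro: 1; S1 reads c1=0 → after 2×micro: 0 ⇒ (c0=1, c1=0)
macro 7: S0 reads c1=0 → after 3×micro: 1; S1 reads c1=0 → after 2×micro: 0 ⇒ (c0=1, c1=0)
macro 8: S0 reads c1=0 → after 3×micro: 1; S1 reads c1=0 → after 2×micro: 0 ⇒ (c0=1, c1=0)
macro 9: S0 reads c1=0 → after 3×micro: 1; S1 reads c1=0 → after 2×micro: 0 ⇒ (c0=1, c1=0)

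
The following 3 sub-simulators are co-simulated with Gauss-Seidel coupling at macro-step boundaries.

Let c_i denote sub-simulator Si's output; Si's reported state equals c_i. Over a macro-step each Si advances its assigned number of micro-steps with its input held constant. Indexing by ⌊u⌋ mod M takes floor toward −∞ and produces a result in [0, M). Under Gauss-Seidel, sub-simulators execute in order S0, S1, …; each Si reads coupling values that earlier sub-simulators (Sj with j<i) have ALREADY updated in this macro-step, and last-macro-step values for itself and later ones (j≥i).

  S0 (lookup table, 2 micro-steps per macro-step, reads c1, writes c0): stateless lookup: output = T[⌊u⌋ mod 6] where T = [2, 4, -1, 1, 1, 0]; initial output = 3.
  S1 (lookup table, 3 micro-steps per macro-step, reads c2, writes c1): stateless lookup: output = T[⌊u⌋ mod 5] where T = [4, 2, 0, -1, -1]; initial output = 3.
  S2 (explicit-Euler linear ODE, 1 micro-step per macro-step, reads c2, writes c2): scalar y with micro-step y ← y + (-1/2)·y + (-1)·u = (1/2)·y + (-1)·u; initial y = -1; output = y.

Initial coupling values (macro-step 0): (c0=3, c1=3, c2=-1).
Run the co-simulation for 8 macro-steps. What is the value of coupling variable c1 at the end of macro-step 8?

macro 1: S0 reads c1=3 → after 2×micro: 1; S1 reads c2=-1 → after 3×micro: -1; S2 reads c2=-1 → after 1×micro: 1/2 ⇒ (c0=1, c1=-1, c2=1/2)
macro 2: S0 reads c1=-1 → after 2×micro: 0; S1 reads c2=1/2 → after 3×micro: 4; S2 reads c2=1/2 → after 1×micro: -1/4 ⇒ (c0=0, c1=4, c2=-1/4)
macro 3: S0 reads c1=4 → after 2×micro: 1; S1 reads c2=-1/4 → after 3×micro: -1; S2 reads c2=-1/4 → after 1×micro: 1/8 ⇒ (c0=1, c1=-1, c2=1/8)
macro 4: S0 reads c1=-1 → after 2×micro: 0; S1 reads c2=1/8 → after 3×micro: 4; S2 reads c2=1/8 → after 1×micro: -1/16 ⇒ (c0=0, c1=4, c2=-1/16)
macro 5: S0 reads c1=4 → after 2×micro: 1; S1 reads c2=-1/16 → after 3×micro: -1; S2 reads c2=-1/16 → after 1×micro: 1/32 ⇒ (c0=1, c1=-1, c2=1/32)
macro 6: S0 reads c1=-1 → after 2×micro: 0; S1 reads c2=1/32 → after 3×micro: 4; S2 reads c2=1/32 → after 1×micro: -1/64 ⇒ (c0=0, c1=4, c2=-1/64)
macro 7: S0 reads c1=4 → after 2×micro: 1; S1 reads c2=-1/64 → after 3×micro: -1; S2 reads c2=-1/64 → after 1×micro: 1/128 ⇒ (c0=1, c1=-1, c2=1/128)
macro 8: S0 reads c1=-1 → after 2×micro: 0; S1 reads c2=1/128 → after 3×micro: 4; S2 reads c2=1/128 → after 1×micro: -1/256 ⇒ (c0=0, c1=4, c2=-1/256)

c1 at macro-step 8 = 4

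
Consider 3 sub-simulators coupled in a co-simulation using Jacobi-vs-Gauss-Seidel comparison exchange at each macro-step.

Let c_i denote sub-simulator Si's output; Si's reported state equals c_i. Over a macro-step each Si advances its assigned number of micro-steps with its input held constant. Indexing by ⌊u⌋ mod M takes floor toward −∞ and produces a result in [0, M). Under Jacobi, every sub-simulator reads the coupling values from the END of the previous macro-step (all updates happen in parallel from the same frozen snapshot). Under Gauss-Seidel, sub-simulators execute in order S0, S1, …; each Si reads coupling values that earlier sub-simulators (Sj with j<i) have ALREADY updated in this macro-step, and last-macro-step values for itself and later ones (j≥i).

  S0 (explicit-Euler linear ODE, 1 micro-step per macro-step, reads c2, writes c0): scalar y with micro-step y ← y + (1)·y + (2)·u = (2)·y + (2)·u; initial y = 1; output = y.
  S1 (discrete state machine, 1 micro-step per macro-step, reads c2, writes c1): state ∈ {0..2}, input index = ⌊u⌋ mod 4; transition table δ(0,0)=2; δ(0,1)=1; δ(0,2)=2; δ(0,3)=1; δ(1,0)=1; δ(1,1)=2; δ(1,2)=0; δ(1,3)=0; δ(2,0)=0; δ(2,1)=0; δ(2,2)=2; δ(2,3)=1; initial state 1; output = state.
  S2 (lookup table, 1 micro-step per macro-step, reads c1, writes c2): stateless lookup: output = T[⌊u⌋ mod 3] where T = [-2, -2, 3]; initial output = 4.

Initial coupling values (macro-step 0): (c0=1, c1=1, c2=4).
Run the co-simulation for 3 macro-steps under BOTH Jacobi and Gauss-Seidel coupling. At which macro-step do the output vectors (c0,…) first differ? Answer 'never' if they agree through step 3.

first divergence at macro-step: 3

[Jacobi] macro 1: S0 reads c2=4 → after 1×micro: 10; S1 reads c2=4 → after 1×micro: 1; S2 reads c1=1 → after 1×micro: -2 ⇒ (c0=10, c1=1, c2=-2)
[Jacobi] macro 2: S0 reads c2=-2 → after 1×micro: 16; S1 reads c2=-2 → after 1×micro: 0; S2 reads c1=1 → after 1×micro: -2 ⇒ (c0=16, c1=0, c2=-2)
[Jacobi] macro 3: S0 reads c2=-2 → after 1×micro: 28; S1 reads c2=-2 → after 1×micro: 2; S2 reads c1=0 → after 1×micro: -2 ⇒ (c0=28, c1=2, c2=-2)
[Gauss-Seidel] macro 1: S0 reads c2=4 → after 1×micro: 10; S1 reads c2=4 → after 1×micro: 1; S2 reads c1=1 → after 1×micro: -2 ⇒ (c0=10, c1=1, c2=-2)
[Gauss-Seidel] macro 2: S0 reads c2=-2 → after 1×micro: 16; S1 reads c2=-2 → after 1×micro: 0; S2 reads c1=0 → after 1×micro: -2 ⇒ (c0=16, c1=0, c2=-2)
[Gauss-Seidel] macro 3: S0 reads c2=-2 → after 1×micro: 28; S1 reads c2=-2 → after 1×micro: 2; S2 reads c1=2 → after 1×micro: 3 ⇒ (c0=28, c1=2, c2=3)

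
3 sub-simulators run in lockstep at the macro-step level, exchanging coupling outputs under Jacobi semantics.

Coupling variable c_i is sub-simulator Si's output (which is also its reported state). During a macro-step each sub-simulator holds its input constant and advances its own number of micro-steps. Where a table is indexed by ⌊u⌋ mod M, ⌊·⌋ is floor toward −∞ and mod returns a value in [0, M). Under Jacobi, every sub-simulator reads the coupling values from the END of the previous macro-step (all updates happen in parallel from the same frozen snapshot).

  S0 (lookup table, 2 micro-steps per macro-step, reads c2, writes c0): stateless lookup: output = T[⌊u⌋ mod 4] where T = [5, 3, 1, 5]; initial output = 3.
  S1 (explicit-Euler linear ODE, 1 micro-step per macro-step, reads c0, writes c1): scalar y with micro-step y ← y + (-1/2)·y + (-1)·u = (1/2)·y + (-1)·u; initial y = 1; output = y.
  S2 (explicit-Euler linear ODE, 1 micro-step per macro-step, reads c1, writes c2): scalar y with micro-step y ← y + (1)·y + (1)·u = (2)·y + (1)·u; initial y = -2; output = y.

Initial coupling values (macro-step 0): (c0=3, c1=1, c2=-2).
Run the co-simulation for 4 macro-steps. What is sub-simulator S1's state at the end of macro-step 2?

macro 1: S0 reads c2=-2 → after 2×micro: 1; S1 reads c0=3 → after 1×micro: -5/2; S2 reads c1=1 → after 1×micro: -3 ⇒ (c0=1, c1=-5/2, c2=-3)
macro 2: S0 reads c2=-3 → after 2×micro: 3; S1 reads c0=1 → after 1×micro: -9/4; S2 reads c1=-5/2 → after 1×micro: -17/2 ⇒ (c0=3, c1=-9/4, c2=-17/2)
macro 3: S0 reads c2=-17/2 → after 2×micro: 5; S1 reads c0=3 → after 1×micro: -33/8; S2 reads c1=-9/4 → after 1×micro: -77/4 ⇒ (c0=5, c1=-33/8, c2=-77/4)
macro 4: S0 reads c2=-77/4 → after 2×micro: 5; S1 reads c0=5 → after 1×micro: -113/16; S2 reads c1=-33/8 → after 1×micro: -341/8 ⇒ (c0=5, c1=-113/16, c2=-341/8)

S1 state at macro-step 2 = -9/4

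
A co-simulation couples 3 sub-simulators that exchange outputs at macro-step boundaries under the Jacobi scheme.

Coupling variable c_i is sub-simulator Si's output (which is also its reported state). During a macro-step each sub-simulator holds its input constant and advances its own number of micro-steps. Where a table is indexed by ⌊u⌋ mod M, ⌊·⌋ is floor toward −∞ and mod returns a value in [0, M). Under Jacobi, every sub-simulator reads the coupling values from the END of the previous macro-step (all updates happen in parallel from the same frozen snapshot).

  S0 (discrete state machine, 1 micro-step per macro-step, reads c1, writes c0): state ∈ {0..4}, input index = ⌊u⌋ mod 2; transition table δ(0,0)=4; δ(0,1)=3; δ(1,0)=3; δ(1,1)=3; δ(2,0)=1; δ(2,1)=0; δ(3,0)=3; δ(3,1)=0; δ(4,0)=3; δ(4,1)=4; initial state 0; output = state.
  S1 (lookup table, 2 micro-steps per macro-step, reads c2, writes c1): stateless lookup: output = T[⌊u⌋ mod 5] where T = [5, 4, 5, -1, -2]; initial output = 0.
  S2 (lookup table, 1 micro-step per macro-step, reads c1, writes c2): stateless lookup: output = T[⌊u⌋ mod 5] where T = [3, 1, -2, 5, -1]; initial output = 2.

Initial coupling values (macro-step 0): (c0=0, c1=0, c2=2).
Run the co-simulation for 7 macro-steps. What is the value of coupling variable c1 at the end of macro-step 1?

macro 1: S0 reads c1=0 → after 1×micro: 4; S1 reads c2=2 → after 2×micro: 5; S2 reads c1=0 → after 1×micro: 3 ⇒ (c0=4, c1=5, c2=3)
macro 2: S0 reads c1=5 → after 1×micro: 4; S1 reads c2=3 → after 2×micro: -1; S2 reads c1=5 → after 1×micro: 3 ⇒ (c0=4, c1=-1, c2=3)
macro 3: S0 reads c1=-1 → after 1×micro: 4; S1 reads c2=3 → after 2×micro: -1; S2 reads c1=-1 → after 1×micro: -1 ⇒ (c0=4, c1=-1, c2=-1)
macro 4: S0 reads c1=-1 → after 1×micro: 4; S1 reads c2=-1 → after 2×micro: -2; S2 reads c1=-1 → after 1×micro: -1 ⇒ (c0=4, c1=-2, c2=-1)
macro 5: S0 reads c1=-2 → after 1×micro: 3; S1 reads c2=-1 → after 2×micro: -2; S2 reads c1=-2 → after 1×micro: 5 ⇒ (c0=3, c1=-2, c2=5)
macro 6: S0 reads c1=-2 → after 1×micro: 3; S1 reads c2=5 → after 2×micro: 5; S2 reads c1=-2 → after 1×micro: 5 ⇒ (c0=3, c1=5, c2=5)
macro 7: S0 reads c1=5 → after 1×micro: 0; S1 reads c2=5 → after 2×micro: 5; S2 reads c1=5 → after 1×micro: 3 ⇒ (c0=0, c1=5, c2=3)

c1 at macro-step 1 = 5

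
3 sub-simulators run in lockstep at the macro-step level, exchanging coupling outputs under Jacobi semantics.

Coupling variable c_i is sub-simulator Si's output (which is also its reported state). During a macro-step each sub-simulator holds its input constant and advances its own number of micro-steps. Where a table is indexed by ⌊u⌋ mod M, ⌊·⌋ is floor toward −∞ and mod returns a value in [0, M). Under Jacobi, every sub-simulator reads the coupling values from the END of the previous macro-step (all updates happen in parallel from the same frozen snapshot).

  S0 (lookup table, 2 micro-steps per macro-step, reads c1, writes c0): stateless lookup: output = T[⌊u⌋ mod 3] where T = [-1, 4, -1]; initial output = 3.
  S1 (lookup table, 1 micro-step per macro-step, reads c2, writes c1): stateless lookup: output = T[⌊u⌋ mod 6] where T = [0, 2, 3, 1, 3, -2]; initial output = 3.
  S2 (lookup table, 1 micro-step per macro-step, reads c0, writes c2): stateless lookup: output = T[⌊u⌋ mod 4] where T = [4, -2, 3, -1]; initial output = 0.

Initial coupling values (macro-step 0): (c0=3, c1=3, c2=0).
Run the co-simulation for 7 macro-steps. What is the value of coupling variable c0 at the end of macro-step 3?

c0 at macro-step 3 = 4

macro 1: S0 reads c1=3 → after 2×micro: -1; S1 reads c2=0 → after 1×micro: 0; S2 reads c0=3 → after 1×micro: -1 ⇒ (c0=-1, c1=0, c2=-1)
macro 2: S0 reads c1=0 → after 2×micro: -1; S1 reads c2=-1 → after 1×micro: -2; S2 reads c0=-1 → after 1×micro: -1 ⇒ (c0=-1, c1=-2, c2=-1)
macro 3: S0 reads c1=-2 → after 2×micro: 4; S1 reads c2=-1 → after 1×micro: -2; S2 reads c0=-1 → after 1×micro: -1 ⇒ (c0=4, c1=-2, c2=-1)
macro 4: S0 reads c1=-2 → after 2×micro: 4; S1 reads c2=-1 → after 1×micro: -2; S2 reads c0=4 → after 1×micro: 4 ⇒ (c0=4, c1=-2, c2=4)
macro 5: S0 reads c1=-2 → after 2×micro: 4; S1 reads c2=4 → after 1×micro: 3; S2 reads c0=4 → after 1×micro: 4 ⇒ (c0=4, c1=3, c2=4)
macro 6: S0 reads c1=3 → after 2×micro: -1; S1 reads c2=4 → after 1×micro: 3; S2 reads c0=4 → after 1×micro: 4 ⇒ (c0=-1, c1=3, c2=4)
macro 7: S0 reads c1=3 → after 2×micro: -1; S1 reads c2=4 → after 1×micro: 3; S2 reads c0=-1 → after 1×micro: -1 ⇒ (c0=-1, c1=3, c2=-1)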